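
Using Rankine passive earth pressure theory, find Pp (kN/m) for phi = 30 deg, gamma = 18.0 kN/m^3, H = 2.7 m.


Result: 196.83 kN/m

Derivation:
Compute passive earth pressure coefficient:
Kp = tan^2(45 + phi/2) = tan^2(60.0) = 3
Compute passive force:
Pp = 0.5 * Kp * gamma * H^2
Pp = 0.5 * 3 * 18.0 * 2.7^2
Pp = 196.83 kN/m


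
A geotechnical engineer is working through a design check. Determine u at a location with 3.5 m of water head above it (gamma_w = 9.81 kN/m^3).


Using u = gamma_w * h_w
u = 9.81 * 3.5
u = 34.34 kPa


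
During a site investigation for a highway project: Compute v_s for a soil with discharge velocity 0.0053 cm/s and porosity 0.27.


Using v_s = v_d / n
v_s = 0.0053 / 0.27
v_s = 0.01963 cm/s


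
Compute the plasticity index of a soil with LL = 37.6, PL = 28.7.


Result: 8.9

Derivation:
Using PI = LL - PL
PI = 37.6 - 28.7
PI = 8.9


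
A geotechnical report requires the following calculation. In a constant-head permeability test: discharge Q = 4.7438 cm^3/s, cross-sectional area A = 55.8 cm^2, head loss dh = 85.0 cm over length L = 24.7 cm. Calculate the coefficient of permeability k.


Compute hydraulic gradient:
i = dh / L = 85.0 / 24.7 = 3.4413
Then apply Darcy's law:
k = Q / (A * i)
k = 4.7438 / (55.8 * 3.4413)
k = 4.7438 / 192.024
k = 0.024704 cm/s


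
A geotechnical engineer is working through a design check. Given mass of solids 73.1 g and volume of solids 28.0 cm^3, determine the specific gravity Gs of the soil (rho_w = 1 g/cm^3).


Using Gs = m_s / (V_s * rho_w)
Since rho_w = 1 g/cm^3:
Gs = 73.1 / 28.0
Gs = 2.611


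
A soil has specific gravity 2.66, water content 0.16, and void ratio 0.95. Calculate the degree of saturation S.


Result: 0.448

Derivation:
Using S = Gs * w / e
S = 2.66 * 0.16 / 0.95
S = 0.448


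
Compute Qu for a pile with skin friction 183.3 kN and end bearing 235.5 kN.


Using Qu = Qf + Qb
Qu = 183.3 + 235.5
Qu = 418.8 kN


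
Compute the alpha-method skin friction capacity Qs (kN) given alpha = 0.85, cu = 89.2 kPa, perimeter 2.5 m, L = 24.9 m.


Result: 4719.8 kN

Derivation:
Using Qs = alpha * cu * perimeter * L
Qs = 0.85 * 89.2 * 2.5 * 24.9
Qs = 4719.8 kN


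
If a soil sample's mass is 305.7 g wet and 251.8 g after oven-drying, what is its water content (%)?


Result: 21.41 %

Derivation:
Using w = (m_wet - m_dry) / m_dry * 100
m_wet - m_dry = 305.7 - 251.8 = 53.9 g
w = 53.9 / 251.8 * 100
w = 21.41 %


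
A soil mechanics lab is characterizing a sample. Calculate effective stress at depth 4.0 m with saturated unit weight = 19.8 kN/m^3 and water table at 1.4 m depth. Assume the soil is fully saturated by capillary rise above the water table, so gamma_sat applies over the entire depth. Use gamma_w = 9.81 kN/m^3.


Total stress = gamma_sat * depth
sigma = 19.8 * 4.0 = 79.2 kPa
Pore water pressure u = gamma_w * (depth - d_wt)
u = 9.81 * (4.0 - 1.4) = 25.506 kPa
Effective stress = sigma - u
sigma' = 79.2 - 25.506 = 53.69 kPa


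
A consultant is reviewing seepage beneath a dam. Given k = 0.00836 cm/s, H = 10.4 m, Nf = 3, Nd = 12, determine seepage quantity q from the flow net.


Convert k to m/s for unit consistency with H:
k = 0.00836 cm/s = 0.00836 / 100 m/s = 8.36e-05 m/s
Using q = k * H * Nf / Nd
Nf / Nd = 3 / 12 = 0.25
q = 8.36e-05 * 10.4 * 0.25
q = 0.0002174 m^3/s per m


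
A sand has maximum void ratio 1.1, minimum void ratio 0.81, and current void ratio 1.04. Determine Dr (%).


Using Dr = (e_max - e) / (e_max - e_min) * 100
e_max - e = 1.1 - 1.04 = 0.06
e_max - e_min = 1.1 - 0.81 = 0.29
Dr = 0.06 / 0.29 * 100
Dr = 20.69 %


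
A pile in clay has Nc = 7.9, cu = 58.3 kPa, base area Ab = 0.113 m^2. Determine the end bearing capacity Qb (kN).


Using Qb = Nc * cu * Ab
Qb = 7.9 * 58.3 * 0.113
Qb = 52.04 kN


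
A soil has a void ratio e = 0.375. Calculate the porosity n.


Using the relation n = e / (1 + e)
n = 0.375 / (1 + 0.375)
n = 0.375 / 1.375
n = 0.2727


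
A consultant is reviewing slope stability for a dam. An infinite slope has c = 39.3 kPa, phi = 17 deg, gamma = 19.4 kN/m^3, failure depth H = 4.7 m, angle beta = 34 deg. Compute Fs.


Result: 1.383

Derivation:
Using Fs = c / (gamma*H*sin(beta)*cos(beta)) + tan(phi)/tan(beta)
Cohesion contribution = 39.3 / (19.4*4.7*sin(34)*cos(34))
Cohesion contribution = 0.929731
Friction contribution = tan(17)/tan(34) = 0.453264
Fs = 0.929731 + 0.453264
Fs = 1.383


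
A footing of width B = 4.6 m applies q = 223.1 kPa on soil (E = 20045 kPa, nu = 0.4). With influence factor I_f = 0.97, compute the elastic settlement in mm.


Result: 41.716 mm

Derivation:
Using Se = q * B * (1 - nu^2) * I_f / E
1 - nu^2 = 1 - 0.4^2 = 0.84
Se = 223.1 * 4.6 * 0.84 * 0.97 / 20045
Se = 0.041716 m
Convert to mm: Se = 0.041716 * 1000 = 41.716 mm


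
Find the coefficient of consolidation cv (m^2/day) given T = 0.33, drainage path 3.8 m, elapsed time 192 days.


Result: 0.02482 m^2/day

Derivation:
Using cv = T * H_dr^2 / t
H_dr^2 = 3.8^2 = 14.44
cv = 0.33 * 14.44 / 192
cv = 0.02482 m^2/day


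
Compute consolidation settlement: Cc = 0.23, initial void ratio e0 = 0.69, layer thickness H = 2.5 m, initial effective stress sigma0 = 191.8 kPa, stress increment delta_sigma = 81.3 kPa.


Using Sc = Cc * H / (1 + e0) * log10((sigma0 + delta_sigma) / sigma0)
Stress ratio = (191.8 + 81.3) / 191.8 = 1.42388
log10(1.42388) = 0.153473
Cc * H / (1 + e0) = 0.23 * 2.5 / (1 + 0.69) = 0.340237
Sc = 0.340237 * 0.153473
Sc = 0.0522 m


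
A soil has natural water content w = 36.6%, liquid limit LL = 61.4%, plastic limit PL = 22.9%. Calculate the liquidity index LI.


First compute the plasticity index:
PI = LL - PL = 61.4 - 22.9 = 38.5
Then compute the liquidity index:
LI = (w - PL) / PI
LI = (36.6 - 22.9) / 38.5
LI = 0.356


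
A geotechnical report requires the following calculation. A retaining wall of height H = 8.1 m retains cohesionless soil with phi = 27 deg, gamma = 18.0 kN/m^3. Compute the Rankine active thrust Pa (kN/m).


Compute active earth pressure coefficient:
Ka = tan^2(45 - phi/2) = tan^2(31.5) = 0.375525
Compute active force:
Pa = 0.5 * Ka * gamma * H^2
Pa = 0.5 * 0.375525 * 18.0 * 8.1^2
Pa = 221.74 kN/m


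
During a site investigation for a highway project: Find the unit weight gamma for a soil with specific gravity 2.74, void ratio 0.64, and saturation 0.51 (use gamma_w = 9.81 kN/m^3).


Result: 18.342 kN/m^3

Derivation:
Using gamma = gamma_w * (Gs + S*e) / (1 + e)
Numerator: Gs + S*e = 2.74 + 0.51*0.64 = 3.0664
Denominator: 1 + e = 1 + 0.64 = 1.64
gamma = 9.81 * 3.0664 / 1.64
gamma = 18.342 kN/m^3


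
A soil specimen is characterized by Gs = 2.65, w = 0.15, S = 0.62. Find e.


Using the relation e = Gs * w / S
e = 2.65 * 0.15 / 0.62
e = 0.6411


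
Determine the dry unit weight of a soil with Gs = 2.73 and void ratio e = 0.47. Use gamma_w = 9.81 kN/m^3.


Result: 18.219 kN/m^3

Derivation:
Using gamma_d = Gs * gamma_w / (1 + e)
gamma_d = 2.73 * 9.81 / (1 + 0.47)
gamma_d = 2.73 * 9.81 / 1.47
gamma_d = 18.219 kN/m^3


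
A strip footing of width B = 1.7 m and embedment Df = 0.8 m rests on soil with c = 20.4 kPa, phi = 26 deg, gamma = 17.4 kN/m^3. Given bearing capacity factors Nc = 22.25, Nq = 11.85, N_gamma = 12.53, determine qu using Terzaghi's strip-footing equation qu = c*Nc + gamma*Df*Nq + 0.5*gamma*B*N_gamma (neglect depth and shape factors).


Result: 804.17 kPa

Derivation:
Compute qu = c*Nc + gamma*Df*Nq + 0.5*gamma*B*N_gamma
Term 1: 20.4 * 22.25 = 453.9
Term 2: 17.4 * 0.8 * 11.85 = 164.952
Term 3: 0.5 * 17.4 * 1.7 * 12.53 = 185.3187
qu = 453.9 + 164.952 + 185.3187
qu = 804.17 kPa


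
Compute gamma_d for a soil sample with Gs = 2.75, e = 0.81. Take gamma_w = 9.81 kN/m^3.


Using gamma_d = Gs * gamma_w / (1 + e)
gamma_d = 2.75 * 9.81 / (1 + 0.81)
gamma_d = 2.75 * 9.81 / 1.81
gamma_d = 14.905 kN/m^3


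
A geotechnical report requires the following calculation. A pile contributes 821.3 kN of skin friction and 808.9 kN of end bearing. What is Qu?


Using Qu = Qf + Qb
Qu = 821.3 + 808.9
Qu = 1630.2 kN


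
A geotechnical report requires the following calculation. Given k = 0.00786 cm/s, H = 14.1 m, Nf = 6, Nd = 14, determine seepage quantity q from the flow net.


Result: 0.000475 m^3/s per m

Derivation:
Convert k to m/s for unit consistency with H:
k = 0.00786 cm/s = 0.00786 / 100 m/s = 7.86e-05 m/s
Using q = k * H * Nf / Nd
Nf / Nd = 6 / 14 = 0.4286
q = 7.86e-05 * 14.1 * 0.4286
q = 0.000475 m^3/s per m


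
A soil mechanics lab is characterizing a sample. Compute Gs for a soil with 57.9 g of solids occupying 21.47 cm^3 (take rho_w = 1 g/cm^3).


Using Gs = m_s / (V_s * rho_w)
Since rho_w = 1 g/cm^3:
Gs = 57.9 / 21.47
Gs = 2.697


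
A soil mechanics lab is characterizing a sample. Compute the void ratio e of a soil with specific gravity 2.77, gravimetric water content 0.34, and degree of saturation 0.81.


Result: 1.1627

Derivation:
Using the relation e = Gs * w / S
e = 2.77 * 0.34 / 0.81
e = 1.1627


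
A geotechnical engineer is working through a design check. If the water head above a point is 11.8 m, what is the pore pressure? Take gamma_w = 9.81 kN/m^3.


Using u = gamma_w * h_w
u = 9.81 * 11.8
u = 115.76 kPa


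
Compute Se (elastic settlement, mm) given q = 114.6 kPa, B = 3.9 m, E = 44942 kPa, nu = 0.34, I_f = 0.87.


Using Se = q * B * (1 - nu^2) * I_f / E
1 - nu^2 = 1 - 0.34^2 = 0.8844
Se = 114.6 * 3.9 * 0.8844 * 0.87 / 44942
Se = 0.007652 m
Convert to mm: Se = 0.007652 * 1000 = 7.652 mm


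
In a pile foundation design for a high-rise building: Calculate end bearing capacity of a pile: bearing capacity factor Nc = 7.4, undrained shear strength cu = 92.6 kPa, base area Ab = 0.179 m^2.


Using Qb = Nc * cu * Ab
Qb = 7.4 * 92.6 * 0.179
Qb = 122.66 kN


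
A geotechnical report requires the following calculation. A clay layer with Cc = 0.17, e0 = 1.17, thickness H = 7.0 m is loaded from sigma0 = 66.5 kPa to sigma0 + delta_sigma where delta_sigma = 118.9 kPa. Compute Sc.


Using Sc = Cc * H / (1 + e0) * log10((sigma0 + delta_sigma) / sigma0)
Stress ratio = (66.5 + 118.9) / 66.5 = 2.78797
log10(2.78797) = 0.445288
Cc * H / (1 + e0) = 0.17 * 7.0 / (1 + 1.17) = 0.548387
Sc = 0.548387 * 0.445288
Sc = 0.2442 m


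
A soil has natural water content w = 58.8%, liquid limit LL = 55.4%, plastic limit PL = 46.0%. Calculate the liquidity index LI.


First compute the plasticity index:
PI = LL - PL = 55.4 - 46.0 = 9.4
Then compute the liquidity index:
LI = (w - PL) / PI
LI = (58.8 - 46.0) / 9.4
LI = 1.362


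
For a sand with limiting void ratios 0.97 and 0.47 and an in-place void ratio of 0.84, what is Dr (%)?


Using Dr = (e_max - e) / (e_max - e_min) * 100
e_max - e = 0.97 - 0.84 = 0.13
e_max - e_min = 0.97 - 0.47 = 0.5
Dr = 0.13 / 0.5 * 100
Dr = 26.0 %


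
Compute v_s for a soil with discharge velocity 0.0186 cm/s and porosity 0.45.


Using v_s = v_d / n
v_s = 0.0186 / 0.45
v_s = 0.04133 cm/s


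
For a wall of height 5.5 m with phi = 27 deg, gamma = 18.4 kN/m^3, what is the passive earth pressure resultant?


Compute passive earth pressure coefficient:
Kp = tan^2(45 + phi/2) = tan^2(58.5) = 2.66294
Compute passive force:
Pp = 0.5 * Kp * gamma * H^2
Pp = 0.5 * 2.66294 * 18.4 * 5.5^2
Pp = 741.1 kN/m


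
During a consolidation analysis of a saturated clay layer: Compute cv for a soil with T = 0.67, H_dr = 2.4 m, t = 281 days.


Result: 0.01373 m^2/day

Derivation:
Using cv = T * H_dr^2 / t
H_dr^2 = 2.4^2 = 5.76
cv = 0.67 * 5.76 / 281
cv = 0.01373 m^2/day


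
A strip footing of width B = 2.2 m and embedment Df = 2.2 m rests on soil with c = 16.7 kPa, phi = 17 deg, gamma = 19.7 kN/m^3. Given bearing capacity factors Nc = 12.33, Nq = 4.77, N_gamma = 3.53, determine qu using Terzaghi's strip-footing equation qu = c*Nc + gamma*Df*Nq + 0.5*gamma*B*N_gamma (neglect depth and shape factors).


Result: 489.14 kPa

Derivation:
Compute qu = c*Nc + gamma*Df*Nq + 0.5*gamma*B*N_gamma
Term 1: 16.7 * 12.33 = 205.911
Term 2: 19.7 * 2.2 * 4.77 = 206.7318
Term 3: 0.5 * 19.7 * 2.2 * 3.53 = 76.4951
qu = 205.911 + 206.7318 + 76.4951
qu = 489.14 kPa


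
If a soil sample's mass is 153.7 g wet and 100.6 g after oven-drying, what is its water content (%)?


Using w = (m_wet - m_dry) / m_dry * 100
m_wet - m_dry = 153.7 - 100.6 = 53.1 g
w = 53.1 / 100.6 * 100
w = 52.78 %


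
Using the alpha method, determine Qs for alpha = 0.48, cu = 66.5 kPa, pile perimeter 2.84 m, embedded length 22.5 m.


Using Qs = alpha * cu * perimeter * L
Qs = 0.48 * 66.5 * 2.84 * 22.5
Qs = 2039.69 kN


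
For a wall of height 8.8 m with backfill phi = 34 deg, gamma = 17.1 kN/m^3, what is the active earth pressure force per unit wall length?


Compute active earth pressure coefficient:
Ka = tan^2(45 - phi/2) = tan^2(28.0) = 0.282715
Compute active force:
Pa = 0.5 * Ka * gamma * H^2
Pa = 0.5 * 0.282715 * 17.1 * 8.8^2
Pa = 187.19 kN/m


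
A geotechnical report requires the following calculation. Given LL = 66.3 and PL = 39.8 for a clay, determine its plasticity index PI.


Using PI = LL - PL
PI = 66.3 - 39.8
PI = 26.5


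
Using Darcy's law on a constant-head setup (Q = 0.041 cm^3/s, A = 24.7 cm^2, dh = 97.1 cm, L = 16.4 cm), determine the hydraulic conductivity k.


Compute hydraulic gradient:
i = dh / L = 97.1 / 16.4 = 5.92073
Then apply Darcy's law:
k = Q / (A * i)
k = 0.041 / (24.7 * 5.92073)
k = 0.041 / 146.242
k = 0.00028 cm/s


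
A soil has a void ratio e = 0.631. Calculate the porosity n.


Using the relation n = e / (1 + e)
n = 0.631 / (1 + 0.631)
n = 0.631 / 1.631
n = 0.3869


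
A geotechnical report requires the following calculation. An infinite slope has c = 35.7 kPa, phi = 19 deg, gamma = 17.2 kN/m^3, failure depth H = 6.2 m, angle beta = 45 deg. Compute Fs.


Using Fs = c / (gamma*H*sin(beta)*cos(beta)) + tan(phi)/tan(beta)
Cohesion contribution = 35.7 / (17.2*6.2*sin(45)*cos(45))
Cohesion contribution = 0.669542
Friction contribution = tan(19)/tan(45) = 0.344328
Fs = 0.669542 + 0.344328
Fs = 1.014


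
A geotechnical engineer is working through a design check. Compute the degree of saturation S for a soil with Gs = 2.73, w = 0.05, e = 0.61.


Using S = Gs * w / e
S = 2.73 * 0.05 / 0.61
S = 0.2238


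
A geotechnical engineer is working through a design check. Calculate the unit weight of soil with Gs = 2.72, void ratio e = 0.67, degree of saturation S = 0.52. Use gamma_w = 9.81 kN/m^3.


Result: 18.025 kN/m^3

Derivation:
Using gamma = gamma_w * (Gs + S*e) / (1 + e)
Numerator: Gs + S*e = 2.72 + 0.52*0.67 = 3.0684
Denominator: 1 + e = 1 + 0.67 = 1.67
gamma = 9.81 * 3.0684 / 1.67
gamma = 18.025 kN/m^3


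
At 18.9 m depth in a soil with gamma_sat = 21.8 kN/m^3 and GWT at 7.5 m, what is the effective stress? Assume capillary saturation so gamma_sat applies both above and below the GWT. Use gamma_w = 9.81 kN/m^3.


Total stress = gamma_sat * depth
sigma = 21.8 * 18.9 = 412.02 kPa
Pore water pressure u = gamma_w * (depth - d_wt)
u = 9.81 * (18.9 - 7.5) = 111.834 kPa
Effective stress = sigma - u
sigma' = 412.02 - 111.834 = 300.19 kPa


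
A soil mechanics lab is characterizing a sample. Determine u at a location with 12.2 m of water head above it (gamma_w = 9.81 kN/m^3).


Using u = gamma_w * h_w
u = 9.81 * 12.2
u = 119.68 kPa


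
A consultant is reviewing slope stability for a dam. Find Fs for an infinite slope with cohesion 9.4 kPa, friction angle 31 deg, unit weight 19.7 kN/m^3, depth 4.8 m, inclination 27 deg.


Using Fs = c / (gamma*H*sin(beta)*cos(beta)) + tan(phi)/tan(beta)
Cohesion contribution = 9.4 / (19.7*4.8*sin(27)*cos(27))
Cohesion contribution = 0.24575
Friction contribution = tan(31)/tan(27) = 1.17926
Fs = 0.24575 + 1.17926
Fs = 1.425


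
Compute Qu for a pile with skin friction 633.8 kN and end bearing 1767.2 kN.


Using Qu = Qf + Qb
Qu = 633.8 + 1767.2
Qu = 2401.0 kN


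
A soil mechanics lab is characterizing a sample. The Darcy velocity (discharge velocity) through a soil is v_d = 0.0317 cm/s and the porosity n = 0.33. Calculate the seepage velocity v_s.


Using v_s = v_d / n
v_s = 0.0317 / 0.33
v_s = 0.09606 cm/s


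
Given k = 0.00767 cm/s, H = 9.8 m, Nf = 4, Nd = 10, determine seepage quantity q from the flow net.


Convert k to m/s for unit consistency with H:
k = 0.00767 cm/s = 0.00767 / 100 m/s = 7.67e-05 m/s
Using q = k * H * Nf / Nd
Nf / Nd = 4 / 10 = 0.4
q = 7.67e-05 * 9.8 * 0.4
q = 0.0003007 m^3/s per m


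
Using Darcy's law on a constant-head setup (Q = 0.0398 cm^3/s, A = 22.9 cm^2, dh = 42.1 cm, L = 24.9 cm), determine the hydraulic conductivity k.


Result: 0.001028 cm/s

Derivation:
Compute hydraulic gradient:
i = dh / L = 42.1 / 24.9 = 1.69076
Then apply Darcy's law:
k = Q / (A * i)
k = 0.0398 / (22.9 * 1.69076)
k = 0.0398 / 38.7185
k = 0.001028 cm/s


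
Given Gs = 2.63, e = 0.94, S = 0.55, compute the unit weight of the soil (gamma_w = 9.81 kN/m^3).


Using gamma = gamma_w * (Gs + S*e) / (1 + e)
Numerator: Gs + S*e = 2.63 + 0.55*0.94 = 3.147
Denominator: 1 + e = 1 + 0.94 = 1.94
gamma = 9.81 * 3.147 / 1.94
gamma = 15.913 kN/m^3


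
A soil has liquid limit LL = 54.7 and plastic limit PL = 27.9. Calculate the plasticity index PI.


Result: 26.8

Derivation:
Using PI = LL - PL
PI = 54.7 - 27.9
PI = 26.8


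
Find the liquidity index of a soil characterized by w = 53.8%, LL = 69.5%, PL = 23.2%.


First compute the plasticity index:
PI = LL - PL = 69.5 - 23.2 = 46.3
Then compute the liquidity index:
LI = (w - PL) / PI
LI = (53.8 - 23.2) / 46.3
LI = 0.661


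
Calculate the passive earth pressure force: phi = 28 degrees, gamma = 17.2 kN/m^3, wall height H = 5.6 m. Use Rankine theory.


Compute passive earth pressure coefficient:
Kp = tan^2(45 + phi/2) = tan^2(59.0) = 2.769826
Compute passive force:
Pp = 0.5 * Kp * gamma * H^2
Pp = 0.5 * 2.769826 * 17.2 * 5.6^2
Pp = 747.01 kN/m


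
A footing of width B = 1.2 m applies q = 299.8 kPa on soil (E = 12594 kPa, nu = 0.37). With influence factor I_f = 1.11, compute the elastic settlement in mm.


Result: 27.367 mm

Derivation:
Using Se = q * B * (1 - nu^2) * I_f / E
1 - nu^2 = 1 - 0.37^2 = 0.8631
Se = 299.8 * 1.2 * 0.8631 * 1.11 / 12594
Se = 0.027367 m
Convert to mm: Se = 0.027367 * 1000 = 27.367 mm


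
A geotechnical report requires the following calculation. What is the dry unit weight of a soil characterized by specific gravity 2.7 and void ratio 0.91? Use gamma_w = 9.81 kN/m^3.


Using gamma_d = Gs * gamma_w / (1 + e)
gamma_d = 2.7 * 9.81 / (1 + 0.91)
gamma_d = 2.7 * 9.81 / 1.91
gamma_d = 13.868 kN/m^3


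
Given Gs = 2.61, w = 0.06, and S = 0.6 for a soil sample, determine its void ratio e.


Using the relation e = Gs * w / S
e = 2.61 * 0.06 / 0.6
e = 0.261


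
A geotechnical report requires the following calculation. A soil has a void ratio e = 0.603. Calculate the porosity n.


Result: 0.3762

Derivation:
Using the relation n = e / (1 + e)
n = 0.603 / (1 + 0.603)
n = 0.603 / 1.603
n = 0.3762


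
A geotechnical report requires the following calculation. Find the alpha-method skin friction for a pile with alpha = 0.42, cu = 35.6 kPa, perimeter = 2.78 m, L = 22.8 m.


Using Qs = alpha * cu * perimeter * L
Qs = 0.42 * 35.6 * 2.78 * 22.8
Qs = 947.72 kN


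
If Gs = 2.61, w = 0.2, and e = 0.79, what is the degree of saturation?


Result: 0.6608

Derivation:
Using S = Gs * w / e
S = 2.61 * 0.2 / 0.79
S = 0.6608


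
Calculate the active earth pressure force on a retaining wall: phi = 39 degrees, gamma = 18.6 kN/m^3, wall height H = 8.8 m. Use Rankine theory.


Result: 163.85 kN/m

Derivation:
Compute active earth pressure coefficient:
Ka = tan^2(45 - phi/2) = tan^2(25.5) = 0.227506
Compute active force:
Pa = 0.5 * Ka * gamma * H^2
Pa = 0.5 * 0.227506 * 18.6 * 8.8^2
Pa = 163.85 kN/m


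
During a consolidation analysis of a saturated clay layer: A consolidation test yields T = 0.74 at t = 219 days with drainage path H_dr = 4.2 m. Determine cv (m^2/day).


Result: 0.05961 m^2/day

Derivation:
Using cv = T * H_dr^2 / t
H_dr^2 = 4.2^2 = 17.64
cv = 0.74 * 17.64 / 219
cv = 0.05961 m^2/day


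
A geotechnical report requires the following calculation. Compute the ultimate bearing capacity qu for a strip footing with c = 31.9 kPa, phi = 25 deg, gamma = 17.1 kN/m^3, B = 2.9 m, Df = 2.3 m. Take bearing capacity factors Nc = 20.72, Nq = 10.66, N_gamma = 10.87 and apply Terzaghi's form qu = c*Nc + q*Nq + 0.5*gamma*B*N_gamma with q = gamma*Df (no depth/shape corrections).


Compute qu = c*Nc + gamma*Df*Nq + 0.5*gamma*B*N_gamma
Term 1: 31.9 * 20.72 = 660.968
Term 2: 17.1 * 2.3 * 10.66 = 419.2578
Term 3: 0.5 * 17.1 * 2.9 * 10.87 = 269.52165
qu = 660.968 + 419.2578 + 269.52165
qu = 1349.75 kPa


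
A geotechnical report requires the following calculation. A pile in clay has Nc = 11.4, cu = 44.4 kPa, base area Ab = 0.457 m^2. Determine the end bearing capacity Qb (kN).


Result: 231.32 kN

Derivation:
Using Qb = Nc * cu * Ab
Qb = 11.4 * 44.4 * 0.457
Qb = 231.32 kN


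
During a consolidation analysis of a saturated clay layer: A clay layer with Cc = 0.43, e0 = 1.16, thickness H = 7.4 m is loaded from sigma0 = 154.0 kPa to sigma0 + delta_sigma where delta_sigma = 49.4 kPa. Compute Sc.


Result: 0.178 m

Derivation:
Using Sc = Cc * H / (1 + e0) * log10((sigma0 + delta_sigma) / sigma0)
Stress ratio = (154.0 + 49.4) / 154.0 = 1.32078
log10(1.32078) = 0.12083
Cc * H / (1 + e0) = 0.43 * 7.4 / (1 + 1.16) = 1.47315
Sc = 1.47315 * 0.12083
Sc = 0.178 m


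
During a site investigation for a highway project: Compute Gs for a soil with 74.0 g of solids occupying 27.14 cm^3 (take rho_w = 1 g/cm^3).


Using Gs = m_s / (V_s * rho_w)
Since rho_w = 1 g/cm^3:
Gs = 74.0 / 27.14
Gs = 2.727


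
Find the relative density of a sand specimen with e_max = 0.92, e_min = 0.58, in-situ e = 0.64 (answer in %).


Using Dr = (e_max - e) / (e_max - e_min) * 100
e_max - e = 0.92 - 0.64 = 0.28
e_max - e_min = 0.92 - 0.58 = 0.34
Dr = 0.28 / 0.34 * 100
Dr = 82.35 %


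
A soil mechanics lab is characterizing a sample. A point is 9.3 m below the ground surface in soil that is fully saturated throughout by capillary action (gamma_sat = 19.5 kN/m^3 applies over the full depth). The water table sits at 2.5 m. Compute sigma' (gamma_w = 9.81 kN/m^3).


Total stress = gamma_sat * depth
sigma = 19.5 * 9.3 = 181.35 kPa
Pore water pressure u = gamma_w * (depth - d_wt)
u = 9.81 * (9.3 - 2.5) = 66.708 kPa
Effective stress = sigma - u
sigma' = 181.35 - 66.708 = 114.64 kPa


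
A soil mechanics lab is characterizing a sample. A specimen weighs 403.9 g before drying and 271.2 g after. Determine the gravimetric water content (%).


Using w = (m_wet - m_dry) / m_dry * 100
m_wet - m_dry = 403.9 - 271.2 = 132.7 g
w = 132.7 / 271.2 * 100
w = 48.93 %


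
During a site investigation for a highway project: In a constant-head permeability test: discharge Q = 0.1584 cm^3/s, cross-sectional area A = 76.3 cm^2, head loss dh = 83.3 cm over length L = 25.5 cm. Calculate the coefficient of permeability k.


Compute hydraulic gradient:
i = dh / L = 83.3 / 25.5 = 3.26667
Then apply Darcy's law:
k = Q / (A * i)
k = 0.1584 / (76.3 * 3.26667)
k = 0.1584 / 249.247
k = 0.000636 cm/s


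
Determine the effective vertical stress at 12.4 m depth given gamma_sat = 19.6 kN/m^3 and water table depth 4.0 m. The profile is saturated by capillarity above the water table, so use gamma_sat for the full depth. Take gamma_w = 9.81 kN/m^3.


Result: 160.64 kPa

Derivation:
Total stress = gamma_sat * depth
sigma = 19.6 * 12.4 = 243.04 kPa
Pore water pressure u = gamma_w * (depth - d_wt)
u = 9.81 * (12.4 - 4.0) = 82.404 kPa
Effective stress = sigma - u
sigma' = 243.04 - 82.404 = 160.64 kPa


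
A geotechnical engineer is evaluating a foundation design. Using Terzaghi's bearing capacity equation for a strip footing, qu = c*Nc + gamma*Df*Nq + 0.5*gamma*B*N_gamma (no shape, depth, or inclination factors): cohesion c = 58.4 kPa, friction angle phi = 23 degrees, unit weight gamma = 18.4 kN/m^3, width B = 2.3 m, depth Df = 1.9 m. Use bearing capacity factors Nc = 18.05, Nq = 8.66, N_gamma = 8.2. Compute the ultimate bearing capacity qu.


Result: 1530.39 kPa

Derivation:
Compute qu = c*Nc + gamma*Df*Nq + 0.5*gamma*B*N_gamma
Term 1: 58.4 * 18.05 = 1054.12
Term 2: 18.4 * 1.9 * 8.66 = 302.7536
Term 3: 0.5 * 18.4 * 2.3 * 8.2 = 173.512
qu = 1054.12 + 302.7536 + 173.512
qu = 1530.39 kPa


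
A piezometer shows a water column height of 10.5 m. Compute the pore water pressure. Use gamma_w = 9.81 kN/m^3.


Result: 103.01 kPa

Derivation:
Using u = gamma_w * h_w
u = 9.81 * 10.5
u = 103.01 kPa


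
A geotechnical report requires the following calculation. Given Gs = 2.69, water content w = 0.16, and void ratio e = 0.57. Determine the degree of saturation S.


Result: 0.7551

Derivation:
Using S = Gs * w / e
S = 2.69 * 0.16 / 0.57
S = 0.7551


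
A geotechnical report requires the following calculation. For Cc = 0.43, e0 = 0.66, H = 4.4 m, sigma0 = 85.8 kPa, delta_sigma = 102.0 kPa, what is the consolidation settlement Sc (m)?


Using Sc = Cc * H / (1 + e0) * log10((sigma0 + delta_sigma) / sigma0)
Stress ratio = (85.8 + 102.0) / 85.8 = 2.18881
log10(2.18881) = 0.340208
Cc * H / (1 + e0) = 0.43 * 4.4 / (1 + 0.66) = 1.13976
Sc = 1.13976 * 0.340208
Sc = 0.3878 m


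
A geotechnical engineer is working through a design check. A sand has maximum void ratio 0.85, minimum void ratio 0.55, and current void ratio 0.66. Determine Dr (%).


Using Dr = (e_max - e) / (e_max - e_min) * 100
e_max - e = 0.85 - 0.66 = 0.19
e_max - e_min = 0.85 - 0.55 = 0.3
Dr = 0.19 / 0.3 * 100
Dr = 63.33 %


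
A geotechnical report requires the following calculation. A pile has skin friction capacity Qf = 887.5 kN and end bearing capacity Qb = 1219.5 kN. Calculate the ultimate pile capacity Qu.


Using Qu = Qf + Qb
Qu = 887.5 + 1219.5
Qu = 2107.0 kN


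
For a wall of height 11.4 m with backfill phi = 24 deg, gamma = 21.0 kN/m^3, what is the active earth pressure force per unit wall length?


Result: 575.48 kN/m

Derivation:
Compute active earth pressure coefficient:
Ka = tan^2(45 - phi/2) = tan^2(33.0) = 0.42173
Compute active force:
Pa = 0.5 * Ka * gamma * H^2
Pa = 0.5 * 0.42173 * 21.0 * 11.4^2
Pa = 575.48 kN/m


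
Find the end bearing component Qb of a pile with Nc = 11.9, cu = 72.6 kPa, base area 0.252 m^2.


Result: 217.71 kN

Derivation:
Using Qb = Nc * cu * Ab
Qb = 11.9 * 72.6 * 0.252
Qb = 217.71 kN


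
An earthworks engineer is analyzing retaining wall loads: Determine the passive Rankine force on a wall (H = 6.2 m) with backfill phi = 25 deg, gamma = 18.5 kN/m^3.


Result: 876.09 kN/m

Derivation:
Compute passive earth pressure coefficient:
Kp = tan^2(45 + phi/2) = tan^2(57.5) = 2.463913
Compute passive force:
Pp = 0.5 * Kp * gamma * H^2
Pp = 0.5 * 2.463913 * 18.5 * 6.2^2
Pp = 876.09 kN/m


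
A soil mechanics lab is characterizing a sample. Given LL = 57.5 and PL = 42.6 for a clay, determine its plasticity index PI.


Result: 14.9

Derivation:
Using PI = LL - PL
PI = 57.5 - 42.6
PI = 14.9


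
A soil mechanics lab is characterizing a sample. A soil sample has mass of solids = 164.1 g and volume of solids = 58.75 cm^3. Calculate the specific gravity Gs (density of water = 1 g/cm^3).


Using Gs = m_s / (V_s * rho_w)
Since rho_w = 1 g/cm^3:
Gs = 164.1 / 58.75
Gs = 2.793


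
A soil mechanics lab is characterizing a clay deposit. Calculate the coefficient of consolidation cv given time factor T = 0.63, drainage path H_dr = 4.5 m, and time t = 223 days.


Using cv = T * H_dr^2 / t
H_dr^2 = 4.5^2 = 20.25
cv = 0.63 * 20.25 / 223
cv = 0.05721 m^2/day


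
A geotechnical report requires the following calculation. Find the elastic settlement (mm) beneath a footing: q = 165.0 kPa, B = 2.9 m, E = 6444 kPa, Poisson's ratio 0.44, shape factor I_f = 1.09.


Using Se = q * B * (1 - nu^2) * I_f / E
1 - nu^2 = 1 - 0.44^2 = 0.8064
Se = 165.0 * 2.9 * 0.8064 * 1.09 / 6444
Se = 0.065268 m
Convert to mm: Se = 0.065268 * 1000 = 65.268 mm


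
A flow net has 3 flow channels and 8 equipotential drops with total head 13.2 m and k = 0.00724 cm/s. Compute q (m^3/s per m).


Convert k to m/s for unit consistency with H:
k = 0.00724 cm/s = 0.00724 / 100 m/s = 7.24e-05 m/s
Using q = k * H * Nf / Nd
Nf / Nd = 3 / 8 = 0.375
q = 7.24e-05 * 13.2 * 0.375
q = 0.0003584 m^3/s per m


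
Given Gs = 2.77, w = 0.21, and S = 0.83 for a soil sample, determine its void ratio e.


Result: 0.7008

Derivation:
Using the relation e = Gs * w / S
e = 2.77 * 0.21 / 0.83
e = 0.7008


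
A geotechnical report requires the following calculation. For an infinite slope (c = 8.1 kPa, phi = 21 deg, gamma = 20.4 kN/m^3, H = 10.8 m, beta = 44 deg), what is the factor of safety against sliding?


Using Fs = c / (gamma*H*sin(beta)*cos(beta)) + tan(phi)/tan(beta)
Cohesion contribution = 8.1 / (20.4*10.8*sin(44)*cos(44))
Cohesion contribution = 0.0735742
Friction contribution = tan(21)/tan(44) = 0.397503
Fs = 0.0735742 + 0.397503
Fs = 0.471


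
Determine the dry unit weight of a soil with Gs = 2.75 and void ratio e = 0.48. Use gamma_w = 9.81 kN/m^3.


Using gamma_d = Gs * gamma_w / (1 + e)
gamma_d = 2.75 * 9.81 / (1 + 0.48)
gamma_d = 2.75 * 9.81 / 1.48
gamma_d = 18.228 kN/m^3


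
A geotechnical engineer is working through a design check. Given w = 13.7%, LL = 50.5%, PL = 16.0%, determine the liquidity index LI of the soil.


First compute the plasticity index:
PI = LL - PL = 50.5 - 16.0 = 34.5
Then compute the liquidity index:
LI = (w - PL) / PI
LI = (13.7 - 16.0) / 34.5
LI = -0.067


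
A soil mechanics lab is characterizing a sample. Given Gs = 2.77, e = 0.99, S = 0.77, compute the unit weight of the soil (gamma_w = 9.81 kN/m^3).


Using gamma = gamma_w * (Gs + S*e) / (1 + e)
Numerator: Gs + S*e = 2.77 + 0.77*0.99 = 3.5323
Denominator: 1 + e = 1 + 0.99 = 1.99
gamma = 9.81 * 3.5323 / 1.99
gamma = 17.413 kN/m^3


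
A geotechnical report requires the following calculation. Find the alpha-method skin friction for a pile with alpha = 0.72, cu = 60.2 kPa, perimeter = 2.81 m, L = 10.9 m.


Using Qs = alpha * cu * perimeter * L
Qs = 0.72 * 60.2 * 2.81 * 10.9
Qs = 1327.58 kN


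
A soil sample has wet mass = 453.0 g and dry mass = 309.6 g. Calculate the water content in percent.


Using w = (m_wet - m_dry) / m_dry * 100
m_wet - m_dry = 453.0 - 309.6 = 143.4 g
w = 143.4 / 309.6 * 100
w = 46.32 %


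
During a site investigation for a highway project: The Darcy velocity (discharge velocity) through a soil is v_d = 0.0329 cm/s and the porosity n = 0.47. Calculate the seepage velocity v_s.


Using v_s = v_d / n
v_s = 0.0329 / 0.47
v_s = 0.07 cm/s


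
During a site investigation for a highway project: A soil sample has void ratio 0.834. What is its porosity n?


Using the relation n = e / (1 + e)
n = 0.834 / (1 + 0.834)
n = 0.834 / 1.834
n = 0.4547


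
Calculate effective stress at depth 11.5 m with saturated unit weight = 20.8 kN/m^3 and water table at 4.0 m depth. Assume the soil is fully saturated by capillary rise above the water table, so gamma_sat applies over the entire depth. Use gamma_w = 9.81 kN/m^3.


Total stress = gamma_sat * depth
sigma = 20.8 * 11.5 = 239.2 kPa
Pore water pressure u = gamma_w * (depth - d_wt)
u = 9.81 * (11.5 - 4.0) = 73.575 kPa
Effective stress = sigma - u
sigma' = 239.2 - 73.575 = 165.63 kPa


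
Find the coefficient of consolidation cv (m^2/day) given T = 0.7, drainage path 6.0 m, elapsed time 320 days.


Result: 0.07875 m^2/day

Derivation:
Using cv = T * H_dr^2 / t
H_dr^2 = 6.0^2 = 36.0
cv = 0.7 * 36.0 / 320
cv = 0.07875 m^2/day


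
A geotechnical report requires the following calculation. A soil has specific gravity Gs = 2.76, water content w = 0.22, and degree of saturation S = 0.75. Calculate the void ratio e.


Using the relation e = Gs * w / S
e = 2.76 * 0.22 / 0.75
e = 0.8096


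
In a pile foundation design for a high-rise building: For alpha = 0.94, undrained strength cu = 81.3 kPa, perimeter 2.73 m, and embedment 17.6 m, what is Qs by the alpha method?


Using Qs = alpha * cu * perimeter * L
Qs = 0.94 * 81.3 * 2.73 * 17.6
Qs = 3671.92 kN


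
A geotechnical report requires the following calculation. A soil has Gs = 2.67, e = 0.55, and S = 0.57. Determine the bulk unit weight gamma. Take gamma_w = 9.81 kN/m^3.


Using gamma = gamma_w * (Gs + S*e) / (1 + e)
Numerator: Gs + S*e = 2.67 + 0.57*0.55 = 2.9835
Denominator: 1 + e = 1 + 0.55 = 1.55
gamma = 9.81 * 2.9835 / 1.55
gamma = 18.883 kN/m^3


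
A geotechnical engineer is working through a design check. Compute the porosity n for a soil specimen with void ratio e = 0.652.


Using the relation n = e / (1 + e)
n = 0.652 / (1 + 0.652)
n = 0.652 / 1.652
n = 0.3947


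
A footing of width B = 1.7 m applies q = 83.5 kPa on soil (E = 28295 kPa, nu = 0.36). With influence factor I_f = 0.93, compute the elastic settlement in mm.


Using Se = q * B * (1 - nu^2) * I_f / E
1 - nu^2 = 1 - 0.36^2 = 0.8704
Se = 83.5 * 1.7 * 0.8704 * 0.93 / 28295
Se = 0.004061 m
Convert to mm: Se = 0.004061 * 1000 = 4.061 mm


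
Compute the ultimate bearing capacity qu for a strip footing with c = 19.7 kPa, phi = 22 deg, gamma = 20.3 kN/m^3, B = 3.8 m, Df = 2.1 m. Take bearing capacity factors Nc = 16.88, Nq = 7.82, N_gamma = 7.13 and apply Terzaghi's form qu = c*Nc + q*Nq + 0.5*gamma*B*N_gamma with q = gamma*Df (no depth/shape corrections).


Result: 940.91 kPa

Derivation:
Compute qu = c*Nc + gamma*Df*Nq + 0.5*gamma*B*N_gamma
Term 1: 19.7 * 16.88 = 332.536
Term 2: 20.3 * 2.1 * 7.82 = 333.3666
Term 3: 0.5 * 20.3 * 3.8 * 7.13 = 275.0041
qu = 332.536 + 333.3666 + 275.0041
qu = 940.91 kPa


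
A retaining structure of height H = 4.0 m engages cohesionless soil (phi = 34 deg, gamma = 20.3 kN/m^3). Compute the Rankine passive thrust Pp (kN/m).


Compute passive earth pressure coefficient:
Kp = tan^2(45 + phi/2) = tan^2(62.0) = 3.537132
Compute passive force:
Pp = 0.5 * Kp * gamma * H^2
Pp = 0.5 * 3.537132 * 20.3 * 4.0^2
Pp = 574.43 kN/m


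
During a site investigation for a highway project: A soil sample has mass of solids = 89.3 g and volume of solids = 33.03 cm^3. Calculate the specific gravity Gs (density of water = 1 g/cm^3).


Using Gs = m_s / (V_s * rho_w)
Since rho_w = 1 g/cm^3:
Gs = 89.3 / 33.03
Gs = 2.704


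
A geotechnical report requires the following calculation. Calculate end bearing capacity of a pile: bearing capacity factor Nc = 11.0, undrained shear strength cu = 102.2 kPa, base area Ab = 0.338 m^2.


Using Qb = Nc * cu * Ab
Qb = 11.0 * 102.2 * 0.338
Qb = 379.98 kN


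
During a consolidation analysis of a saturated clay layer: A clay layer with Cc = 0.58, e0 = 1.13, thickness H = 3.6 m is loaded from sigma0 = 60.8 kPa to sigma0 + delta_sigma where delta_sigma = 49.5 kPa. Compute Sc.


Using Sc = Cc * H / (1 + e0) * log10((sigma0 + delta_sigma) / sigma0)
Stress ratio = (60.8 + 49.5) / 60.8 = 1.81414
log10(1.81414) = 0.258672
Cc * H / (1 + e0) = 0.58 * 3.6 / (1 + 1.13) = 0.980282
Sc = 0.980282 * 0.258672
Sc = 0.2536 m


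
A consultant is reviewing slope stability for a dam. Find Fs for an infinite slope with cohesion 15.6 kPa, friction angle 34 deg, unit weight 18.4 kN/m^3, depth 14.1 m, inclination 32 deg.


Using Fs = c / (gamma*H*sin(beta)*cos(beta)) + tan(phi)/tan(beta)
Cohesion contribution = 15.6 / (18.4*14.1*sin(32)*cos(32))
Cohesion contribution = 0.1338
Friction contribution = tan(34)/tan(32) = 1.07944
Fs = 0.1338 + 1.07944
Fs = 1.213


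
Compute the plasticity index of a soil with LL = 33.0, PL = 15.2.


Using PI = LL - PL
PI = 33.0 - 15.2
PI = 17.8


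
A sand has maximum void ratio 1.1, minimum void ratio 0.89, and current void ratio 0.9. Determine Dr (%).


Using Dr = (e_max - e) / (e_max - e_min) * 100
e_max - e = 1.1 - 0.9 = 0.2
e_max - e_min = 1.1 - 0.89 = 0.21
Dr = 0.2 / 0.21 * 100
Dr = 95.24 %


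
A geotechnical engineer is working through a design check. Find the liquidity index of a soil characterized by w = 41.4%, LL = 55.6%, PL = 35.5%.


First compute the plasticity index:
PI = LL - PL = 55.6 - 35.5 = 20.1
Then compute the liquidity index:
LI = (w - PL) / PI
LI = (41.4 - 35.5) / 20.1
LI = 0.294


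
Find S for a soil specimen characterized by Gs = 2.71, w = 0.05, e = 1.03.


Result: 0.1316

Derivation:
Using S = Gs * w / e
S = 2.71 * 0.05 / 1.03
S = 0.1316


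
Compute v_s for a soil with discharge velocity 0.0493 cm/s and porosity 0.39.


Using v_s = v_d / n
v_s = 0.0493 / 0.39
v_s = 0.12641 cm/s


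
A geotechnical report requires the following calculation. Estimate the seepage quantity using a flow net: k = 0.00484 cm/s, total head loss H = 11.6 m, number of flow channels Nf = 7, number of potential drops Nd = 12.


Convert k to m/s for unit consistency with H:
k = 0.00484 cm/s = 0.00484 / 100 m/s = 4.84e-05 m/s
Using q = k * H * Nf / Nd
Nf / Nd = 7 / 12 = 0.5833
q = 4.84e-05 * 11.6 * 0.5833
q = 0.0003275 m^3/s per m


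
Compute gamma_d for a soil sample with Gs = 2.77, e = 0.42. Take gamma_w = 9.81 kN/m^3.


Using gamma_d = Gs * gamma_w / (1 + e)
gamma_d = 2.77 * 9.81 / (1 + 0.42)
gamma_d = 2.77 * 9.81 / 1.42
gamma_d = 19.136 kN/m^3


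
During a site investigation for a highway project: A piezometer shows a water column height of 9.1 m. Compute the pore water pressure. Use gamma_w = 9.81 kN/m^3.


Using u = gamma_w * h_w
u = 9.81 * 9.1
u = 89.27 kPa


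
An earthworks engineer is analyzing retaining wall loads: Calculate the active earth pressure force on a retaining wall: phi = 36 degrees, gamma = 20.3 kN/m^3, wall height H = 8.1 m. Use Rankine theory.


Compute active earth pressure coefficient:
Ka = tan^2(45 - phi/2) = tan^2(27.0) = 0.259616
Compute active force:
Pa = 0.5 * Ka * gamma * H^2
Pa = 0.5 * 0.259616 * 20.3 * 8.1^2
Pa = 172.89 kN/m


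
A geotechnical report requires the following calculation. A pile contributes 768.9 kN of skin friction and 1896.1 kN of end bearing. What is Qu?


Using Qu = Qf + Qb
Qu = 768.9 + 1896.1
Qu = 2665.0 kN


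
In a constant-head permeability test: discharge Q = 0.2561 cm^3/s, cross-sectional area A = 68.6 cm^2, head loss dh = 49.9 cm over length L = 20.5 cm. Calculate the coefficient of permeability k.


Compute hydraulic gradient:
i = dh / L = 49.9 / 20.5 = 2.43415
Then apply Darcy's law:
k = Q / (A * i)
k = 0.2561 / (68.6 * 2.43415)
k = 0.2561 / 166.982
k = 0.001534 cm/s


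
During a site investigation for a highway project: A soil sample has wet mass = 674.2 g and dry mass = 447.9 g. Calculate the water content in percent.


Result: 50.52 %

Derivation:
Using w = (m_wet - m_dry) / m_dry * 100
m_wet - m_dry = 674.2 - 447.9 = 226.3 g
w = 226.3 / 447.9 * 100
w = 50.52 %


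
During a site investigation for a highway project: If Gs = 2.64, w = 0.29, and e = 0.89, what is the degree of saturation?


Using S = Gs * w / e
S = 2.64 * 0.29 / 0.89
S = 0.8602


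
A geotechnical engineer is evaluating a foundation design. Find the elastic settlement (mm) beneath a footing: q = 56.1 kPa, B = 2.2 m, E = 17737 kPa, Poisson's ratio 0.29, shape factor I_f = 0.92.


Using Se = q * B * (1 - nu^2) * I_f / E
1 - nu^2 = 1 - 0.29^2 = 0.9159
Se = 56.1 * 2.2 * 0.9159 * 0.92 / 17737
Se = 0.005863 m
Convert to mm: Se = 0.005863 * 1000 = 5.863 mm


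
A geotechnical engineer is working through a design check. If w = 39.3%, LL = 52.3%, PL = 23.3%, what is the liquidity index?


Result: 0.552

Derivation:
First compute the plasticity index:
PI = LL - PL = 52.3 - 23.3 = 29.0
Then compute the liquidity index:
LI = (w - PL) / PI
LI = (39.3 - 23.3) / 29.0
LI = 0.552


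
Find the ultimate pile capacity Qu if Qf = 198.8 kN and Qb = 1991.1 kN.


Using Qu = Qf + Qb
Qu = 198.8 + 1991.1
Qu = 2189.9 kN


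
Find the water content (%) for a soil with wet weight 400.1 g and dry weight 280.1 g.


Result: 42.84 %

Derivation:
Using w = (m_wet - m_dry) / m_dry * 100
m_wet - m_dry = 400.1 - 280.1 = 120.0 g
w = 120.0 / 280.1 * 100
w = 42.84 %
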